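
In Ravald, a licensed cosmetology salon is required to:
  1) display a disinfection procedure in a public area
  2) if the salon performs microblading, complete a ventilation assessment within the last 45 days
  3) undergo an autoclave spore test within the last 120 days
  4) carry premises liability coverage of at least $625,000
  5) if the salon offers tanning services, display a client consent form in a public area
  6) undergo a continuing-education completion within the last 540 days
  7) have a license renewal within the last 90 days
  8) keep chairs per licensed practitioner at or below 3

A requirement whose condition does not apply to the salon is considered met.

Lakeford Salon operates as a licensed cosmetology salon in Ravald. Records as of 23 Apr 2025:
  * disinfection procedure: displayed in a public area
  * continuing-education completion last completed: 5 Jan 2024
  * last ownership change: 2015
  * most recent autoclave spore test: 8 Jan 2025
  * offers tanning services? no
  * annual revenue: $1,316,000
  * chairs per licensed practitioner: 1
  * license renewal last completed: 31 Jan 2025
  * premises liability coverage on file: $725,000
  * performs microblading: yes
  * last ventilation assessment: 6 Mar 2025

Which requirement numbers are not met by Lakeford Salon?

1. disinfection procedure present → met
2. condition 'performs microblading' holds; ventilation assessment 48 days ago vs limit 45 → not met
3. autoclave spore test 105 days ago vs limit 120 → met
4. premises liability coverage $725,000 ≥ $625,000 → met
5. condition 'offers tanning services' does not hold → requirement n/a → met
6. continuing-education completion 474 days ago vs limit 540 → met
7. license renewal 82 days ago vs limit 90 → met
8. chairs per licensed practitioner 1 ≤ 3 → met
Not met: 2

2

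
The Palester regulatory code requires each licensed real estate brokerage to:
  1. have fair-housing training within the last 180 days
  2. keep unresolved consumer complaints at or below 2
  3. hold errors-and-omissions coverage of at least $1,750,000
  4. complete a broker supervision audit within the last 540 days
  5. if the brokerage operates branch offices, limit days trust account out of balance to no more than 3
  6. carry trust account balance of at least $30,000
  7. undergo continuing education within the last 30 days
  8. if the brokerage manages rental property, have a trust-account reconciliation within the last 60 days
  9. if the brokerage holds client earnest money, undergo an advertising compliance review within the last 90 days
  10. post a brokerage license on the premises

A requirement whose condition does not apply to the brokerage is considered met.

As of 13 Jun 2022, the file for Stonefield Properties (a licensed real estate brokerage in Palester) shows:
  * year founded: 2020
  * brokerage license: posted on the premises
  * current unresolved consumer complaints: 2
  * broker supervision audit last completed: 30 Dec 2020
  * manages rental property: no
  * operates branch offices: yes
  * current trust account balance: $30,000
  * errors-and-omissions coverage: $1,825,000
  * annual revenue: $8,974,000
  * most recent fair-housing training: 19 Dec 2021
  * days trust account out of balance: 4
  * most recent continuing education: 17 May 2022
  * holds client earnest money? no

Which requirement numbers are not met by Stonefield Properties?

1. fair-housing training 176 days ago vs limit 180 → met
2. unresolved consumer complaints 2 ≤ 2 → met
3. errors-and-omissions coverage $1,825,000 ≥ $1,750,000 → met
4. broker supervision audit 530 days ago vs limit 540 → met
5. condition 'operates branch offices' holds; days trust account out of balance 4 > 3 → not met
6. trust account balance $30,000 ≥ $30,000 → met
7. continuing education 27 days ago vs limit 30 → met
8. condition 'manages rental property' does not hold → requirement n/a → met
9. condition 'holds client earnest money' does not hold → requirement n/a → met
10. brokerage license present → met
Not met: 5

5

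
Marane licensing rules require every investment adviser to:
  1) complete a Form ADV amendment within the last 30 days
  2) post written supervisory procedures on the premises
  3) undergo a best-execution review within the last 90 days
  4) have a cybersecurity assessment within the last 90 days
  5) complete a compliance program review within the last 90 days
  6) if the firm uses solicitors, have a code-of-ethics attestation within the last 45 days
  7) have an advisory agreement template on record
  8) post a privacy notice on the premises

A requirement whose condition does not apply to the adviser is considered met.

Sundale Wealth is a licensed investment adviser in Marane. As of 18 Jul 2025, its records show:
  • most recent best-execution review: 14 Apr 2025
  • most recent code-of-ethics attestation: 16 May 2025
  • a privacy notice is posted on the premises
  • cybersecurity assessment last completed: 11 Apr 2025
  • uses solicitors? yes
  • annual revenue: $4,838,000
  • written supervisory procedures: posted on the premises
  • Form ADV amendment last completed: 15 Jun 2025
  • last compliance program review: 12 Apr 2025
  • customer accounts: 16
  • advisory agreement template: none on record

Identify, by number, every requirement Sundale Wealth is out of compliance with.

1, 3, 4, 5, 6, 7

1. Form ADV amendment 33 days ago vs limit 30 → not met
2. written supervisory procedures present → met
3. best-execution review 95 days ago vs limit 90 → not met
4. cybersecurity assessment 98 days ago vs limit 90 → not met
5. compliance program review 97 days ago vs limit 90 → not met
6. condition 'uses solicitors' holds; code-of-ethics attestation 63 days ago vs limit 45 → not met
7. advisory agreement template absent → not met
8. privacy notice present → met
Not met: 1, 3, 4, 5, 6, 7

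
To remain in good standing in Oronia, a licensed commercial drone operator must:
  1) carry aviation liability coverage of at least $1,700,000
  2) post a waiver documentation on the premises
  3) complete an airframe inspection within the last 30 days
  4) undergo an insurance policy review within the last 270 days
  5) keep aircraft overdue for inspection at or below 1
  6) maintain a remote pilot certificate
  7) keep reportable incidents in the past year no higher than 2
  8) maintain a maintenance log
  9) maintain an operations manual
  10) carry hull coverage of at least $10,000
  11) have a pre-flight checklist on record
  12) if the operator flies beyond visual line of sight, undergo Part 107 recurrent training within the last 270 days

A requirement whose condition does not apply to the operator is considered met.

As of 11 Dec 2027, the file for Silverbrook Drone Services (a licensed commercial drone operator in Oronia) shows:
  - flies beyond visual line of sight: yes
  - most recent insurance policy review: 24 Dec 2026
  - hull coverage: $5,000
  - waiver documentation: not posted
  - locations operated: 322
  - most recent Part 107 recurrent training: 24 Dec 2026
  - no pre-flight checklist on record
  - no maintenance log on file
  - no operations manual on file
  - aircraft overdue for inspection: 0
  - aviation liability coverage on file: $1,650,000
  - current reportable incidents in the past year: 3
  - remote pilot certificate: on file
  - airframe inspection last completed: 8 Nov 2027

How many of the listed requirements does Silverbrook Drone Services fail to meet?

1. aviation liability coverage $1,650,000 < $1,700,000 → not met
2. waiver documentation absent → not met
3. airframe inspection 33 days ago vs limit 30 → not met
4. insurance policy review 352 days ago vs limit 270 → not met
5. aircraft overdue for inspection 0 ≤ 1 → met
6. remote pilot certificate present → met
7. reportable incidents in the past year 3 > 2 → not met
8. maintenance log absent → not met
9. operations manual absent → not met
10. hull coverage $5,000 < $10,000 → not met
11. pre-flight checklist absent → not met
12. condition 'flies beyond visual line of sight' holds; Part 107 recurrent training 352 days ago vs limit 270 → not met
Not met: 10 of 12

10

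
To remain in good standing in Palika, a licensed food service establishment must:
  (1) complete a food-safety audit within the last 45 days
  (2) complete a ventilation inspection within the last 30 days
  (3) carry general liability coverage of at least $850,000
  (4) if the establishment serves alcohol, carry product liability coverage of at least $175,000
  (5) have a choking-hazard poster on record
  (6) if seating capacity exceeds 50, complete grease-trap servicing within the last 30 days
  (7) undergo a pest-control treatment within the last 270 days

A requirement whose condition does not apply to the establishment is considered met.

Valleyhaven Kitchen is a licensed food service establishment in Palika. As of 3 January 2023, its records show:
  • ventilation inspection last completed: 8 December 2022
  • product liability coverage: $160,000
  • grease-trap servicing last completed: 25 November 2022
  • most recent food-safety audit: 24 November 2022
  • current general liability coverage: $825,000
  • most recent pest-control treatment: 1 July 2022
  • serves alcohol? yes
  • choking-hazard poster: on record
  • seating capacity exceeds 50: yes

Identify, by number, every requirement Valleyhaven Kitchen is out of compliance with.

3, 4, 6

1. food-safety audit 40 days ago vs limit 45 → met
2. ventilation inspection 26 days ago vs limit 30 → met
3. general liability coverage $825,000 < $850,000 → not met
4. condition 'serves alcohol' holds; product liability coverage $160,000 < $175,000 → not met
5. choking-hazard poster present → met
6. condition 'seating capacity exceeds 50' holds; grease-trap servicing 39 days ago vs limit 30 → not met
7. pest-control treatment 186 days ago vs limit 270 → met
Not met: 3, 4, 6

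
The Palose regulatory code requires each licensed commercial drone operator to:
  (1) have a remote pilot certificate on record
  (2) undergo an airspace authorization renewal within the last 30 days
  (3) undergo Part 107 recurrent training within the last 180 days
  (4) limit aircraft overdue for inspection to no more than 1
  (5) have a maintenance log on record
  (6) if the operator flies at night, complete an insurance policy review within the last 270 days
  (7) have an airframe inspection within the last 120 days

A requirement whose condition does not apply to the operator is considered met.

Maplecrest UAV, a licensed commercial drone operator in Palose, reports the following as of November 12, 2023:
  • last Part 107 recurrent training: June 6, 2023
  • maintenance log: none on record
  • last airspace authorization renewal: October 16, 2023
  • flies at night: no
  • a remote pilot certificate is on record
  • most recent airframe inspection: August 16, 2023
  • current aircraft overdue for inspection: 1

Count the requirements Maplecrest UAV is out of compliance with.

1

1. remote pilot certificate present → met
2. airspace authorization renewal 27 days ago vs limit 30 → met
3. Part 107 recurrent training 159 days ago vs limit 180 → met
4. aircraft overdue for inspection 1 ≤ 1 → met
5. maintenance log absent → not met
6. condition 'flies at night' does not hold → requirement n/a → met
7. airframe inspection 88 days ago vs limit 120 → met
Not met: 1 of 7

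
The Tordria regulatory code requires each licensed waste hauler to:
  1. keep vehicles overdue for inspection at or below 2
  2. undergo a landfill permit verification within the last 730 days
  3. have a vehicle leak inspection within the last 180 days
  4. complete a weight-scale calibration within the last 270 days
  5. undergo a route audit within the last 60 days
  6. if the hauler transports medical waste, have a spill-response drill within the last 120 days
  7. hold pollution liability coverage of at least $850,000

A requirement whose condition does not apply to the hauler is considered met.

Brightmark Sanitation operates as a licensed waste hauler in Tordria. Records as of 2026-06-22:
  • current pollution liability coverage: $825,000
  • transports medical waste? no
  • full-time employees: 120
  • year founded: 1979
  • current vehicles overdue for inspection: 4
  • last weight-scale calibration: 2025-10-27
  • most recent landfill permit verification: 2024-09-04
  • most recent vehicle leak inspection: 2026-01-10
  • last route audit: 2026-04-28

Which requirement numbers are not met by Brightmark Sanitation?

1, 7

1. vehicles overdue for inspection 4 > 2 → not met
2. landfill permit verification 656 days ago vs limit 730 → met
3. vehicle leak inspection 163 days ago vs limit 180 → met
4. weight-scale calibration 238 days ago vs limit 270 → met
5. route audit 55 days ago vs limit 60 → met
6. condition 'transports medical waste' does not hold → requirement n/a → met
7. pollution liability coverage $825,000 < $850,000 → not met
Not met: 1, 7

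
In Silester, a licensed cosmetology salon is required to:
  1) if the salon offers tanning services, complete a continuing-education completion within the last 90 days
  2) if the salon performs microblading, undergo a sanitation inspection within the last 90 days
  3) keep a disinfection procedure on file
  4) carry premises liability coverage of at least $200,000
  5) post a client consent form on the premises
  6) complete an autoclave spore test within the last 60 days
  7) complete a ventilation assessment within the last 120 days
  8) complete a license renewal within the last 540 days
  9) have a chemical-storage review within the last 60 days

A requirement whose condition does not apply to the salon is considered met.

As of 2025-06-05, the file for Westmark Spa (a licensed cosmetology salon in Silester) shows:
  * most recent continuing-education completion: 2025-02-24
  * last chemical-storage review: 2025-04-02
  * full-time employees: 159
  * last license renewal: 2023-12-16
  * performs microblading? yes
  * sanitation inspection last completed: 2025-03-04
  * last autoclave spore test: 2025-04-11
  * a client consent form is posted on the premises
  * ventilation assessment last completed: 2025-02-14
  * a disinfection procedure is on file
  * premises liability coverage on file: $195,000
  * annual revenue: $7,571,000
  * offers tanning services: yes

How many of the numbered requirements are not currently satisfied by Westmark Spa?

1. condition 'offers tanning services' holds; continuing-education completion 101 days ago vs limit 90 → not met
2. condition 'performs microblading' holds; sanitation inspection 93 days ago vs limit 90 → not met
3. disinfection procedure present → met
4. premises liability coverage $195,000 < $200,000 → not met
5. client consent form present → met
6. autoclave spore test 55 days ago vs limit 60 → met
7. ventilation assessment 111 days ago vs limit 120 → met
8. license renewal 537 days ago vs limit 540 → met
9. chemical-storage review 64 days ago vs limit 60 → not met
Not met: 4 of 9

4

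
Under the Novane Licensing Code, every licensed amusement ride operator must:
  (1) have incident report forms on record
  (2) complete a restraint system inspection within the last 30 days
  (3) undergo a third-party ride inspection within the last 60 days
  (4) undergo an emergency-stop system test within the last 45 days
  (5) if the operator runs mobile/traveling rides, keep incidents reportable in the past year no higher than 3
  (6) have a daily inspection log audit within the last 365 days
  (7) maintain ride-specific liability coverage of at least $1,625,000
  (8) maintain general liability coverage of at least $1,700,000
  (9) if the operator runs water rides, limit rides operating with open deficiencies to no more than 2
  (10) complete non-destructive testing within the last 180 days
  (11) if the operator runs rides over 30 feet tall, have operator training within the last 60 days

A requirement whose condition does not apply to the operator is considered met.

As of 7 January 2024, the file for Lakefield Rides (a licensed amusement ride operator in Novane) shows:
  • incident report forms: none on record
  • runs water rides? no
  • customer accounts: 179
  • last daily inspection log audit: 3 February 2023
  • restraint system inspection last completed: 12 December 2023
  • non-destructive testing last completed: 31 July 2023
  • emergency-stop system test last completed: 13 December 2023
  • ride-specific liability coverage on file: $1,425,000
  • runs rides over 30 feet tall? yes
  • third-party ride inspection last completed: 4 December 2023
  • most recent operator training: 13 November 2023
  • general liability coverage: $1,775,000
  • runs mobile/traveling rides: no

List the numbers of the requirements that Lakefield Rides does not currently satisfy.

1. incident report forms absent → not met
2. restraint system inspection 26 days ago vs limit 30 → met
3. third-party ride inspection 34 days ago vs limit 60 → met
4. emergency-stop system test 25 days ago vs limit 45 → met
5. condition 'runs mobile/traveling rides' does not hold → requirement n/a → met
6. daily inspection log audit 338 days ago vs limit 365 → met
7. ride-specific liability coverage $1,425,000 < $1,625,000 → not met
8. general liability coverage $1,775,000 ≥ $1,700,000 → met
9. condition 'runs water rides' does not hold → requirement n/a → met
10. non-destructive testing 160 days ago vs limit 180 → met
11. condition 'runs rides over 30 feet tall' holds; operator training 55 days ago vs limit 60 → met
Not met: 1, 7

1, 7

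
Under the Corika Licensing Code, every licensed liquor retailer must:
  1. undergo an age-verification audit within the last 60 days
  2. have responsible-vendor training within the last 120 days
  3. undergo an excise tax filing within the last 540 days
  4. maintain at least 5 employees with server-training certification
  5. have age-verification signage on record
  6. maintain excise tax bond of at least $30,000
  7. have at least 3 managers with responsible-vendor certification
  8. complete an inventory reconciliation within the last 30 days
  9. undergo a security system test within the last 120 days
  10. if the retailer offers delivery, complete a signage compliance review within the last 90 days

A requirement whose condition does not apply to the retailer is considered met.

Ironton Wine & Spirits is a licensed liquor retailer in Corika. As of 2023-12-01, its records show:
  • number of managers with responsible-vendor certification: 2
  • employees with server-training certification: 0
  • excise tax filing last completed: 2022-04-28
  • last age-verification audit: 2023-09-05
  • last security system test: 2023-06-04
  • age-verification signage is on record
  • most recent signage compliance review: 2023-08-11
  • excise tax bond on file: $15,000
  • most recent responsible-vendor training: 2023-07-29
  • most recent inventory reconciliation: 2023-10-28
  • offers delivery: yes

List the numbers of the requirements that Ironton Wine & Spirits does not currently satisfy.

1, 2, 3, 4, 6, 7, 8, 9, 10

1. age-verification audit 87 days ago vs limit 60 → not met
2. responsible-vendor training 125 days ago vs limit 120 → not met
3. excise tax filing 582 days ago vs limit 540 → not met
4. employees with server-training certification 0 < 5 → not met
5. age-verification signage present → met
6. excise tax bond $15,000 < $30,000 → not met
7. managers with responsible-vendor certification 2 < 3 → not met
8. inventory reconciliation 34 days ago vs limit 30 → not met
9. security system test 180 days ago vs limit 120 → not met
10. condition 'offers delivery' holds; signage compliance review 112 days ago vs limit 90 → not met
Not met: 1, 2, 3, 4, 6, 7, 8, 9, 10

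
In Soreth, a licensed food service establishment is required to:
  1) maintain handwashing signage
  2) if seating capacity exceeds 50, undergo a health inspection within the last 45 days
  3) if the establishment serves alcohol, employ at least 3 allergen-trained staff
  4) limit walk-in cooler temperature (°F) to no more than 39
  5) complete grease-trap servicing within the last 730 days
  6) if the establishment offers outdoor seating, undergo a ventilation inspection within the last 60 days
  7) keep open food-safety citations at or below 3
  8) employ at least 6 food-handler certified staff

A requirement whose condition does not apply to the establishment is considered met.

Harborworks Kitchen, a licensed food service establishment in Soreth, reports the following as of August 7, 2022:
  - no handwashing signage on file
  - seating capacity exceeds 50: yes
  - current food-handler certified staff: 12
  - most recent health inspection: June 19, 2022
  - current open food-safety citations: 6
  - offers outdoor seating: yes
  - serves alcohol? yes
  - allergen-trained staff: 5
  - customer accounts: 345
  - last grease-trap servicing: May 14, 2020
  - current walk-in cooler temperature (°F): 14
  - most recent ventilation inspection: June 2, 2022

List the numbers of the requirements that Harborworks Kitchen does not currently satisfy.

1. handwashing signage absent → not met
2. condition 'seating capacity exceeds 50' holds; health inspection 49 days ago vs limit 45 → not met
3. condition 'serves alcohol' holds; allergen-trained staff 5 ≥ 3 → met
4. walk-in cooler temperature (°F) 14 ≤ 39 → met
5. grease-trap servicing 815 days ago vs limit 730 → not met
6. condition 'offers outdoor seating' holds; ventilation inspection 66 days ago vs limit 60 → not met
7. open food-safety citations 6 > 3 → not met
8. food-handler certified staff 12 ≥ 6 → met
Not met: 1, 2, 5, 6, 7

1, 2, 5, 6, 7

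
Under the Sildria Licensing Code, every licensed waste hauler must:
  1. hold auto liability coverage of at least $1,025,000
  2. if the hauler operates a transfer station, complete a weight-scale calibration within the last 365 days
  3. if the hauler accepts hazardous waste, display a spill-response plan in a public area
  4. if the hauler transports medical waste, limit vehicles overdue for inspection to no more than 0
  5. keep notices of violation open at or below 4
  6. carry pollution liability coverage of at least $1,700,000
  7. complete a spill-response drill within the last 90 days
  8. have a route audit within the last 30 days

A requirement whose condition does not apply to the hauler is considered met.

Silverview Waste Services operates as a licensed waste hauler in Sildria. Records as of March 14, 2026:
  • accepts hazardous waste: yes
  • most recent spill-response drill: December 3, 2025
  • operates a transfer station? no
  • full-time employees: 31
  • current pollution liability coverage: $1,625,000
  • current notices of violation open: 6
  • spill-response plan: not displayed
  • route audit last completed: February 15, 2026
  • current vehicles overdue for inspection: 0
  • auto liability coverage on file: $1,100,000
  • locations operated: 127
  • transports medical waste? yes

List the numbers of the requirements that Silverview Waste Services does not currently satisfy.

1. auto liability coverage $1,100,000 ≥ $1,025,000 → met
2. condition 'operates a transfer station' does not hold → requirement n/a → met
3. condition 'accepts hazardous waste' holds; spill-response plan absent → not met
4. condition 'transports medical waste' holds; vehicles overdue for inspection 0 ≤ 0 → met
5. notices of violation open 6 > 4 → not met
6. pollution liability coverage $1,625,000 < $1,700,000 → not met
7. spill-response drill 101 days ago vs limit 90 → not met
8. route audit 27 days ago vs limit 30 → met
Not met: 3, 5, 6, 7

3, 5, 6, 7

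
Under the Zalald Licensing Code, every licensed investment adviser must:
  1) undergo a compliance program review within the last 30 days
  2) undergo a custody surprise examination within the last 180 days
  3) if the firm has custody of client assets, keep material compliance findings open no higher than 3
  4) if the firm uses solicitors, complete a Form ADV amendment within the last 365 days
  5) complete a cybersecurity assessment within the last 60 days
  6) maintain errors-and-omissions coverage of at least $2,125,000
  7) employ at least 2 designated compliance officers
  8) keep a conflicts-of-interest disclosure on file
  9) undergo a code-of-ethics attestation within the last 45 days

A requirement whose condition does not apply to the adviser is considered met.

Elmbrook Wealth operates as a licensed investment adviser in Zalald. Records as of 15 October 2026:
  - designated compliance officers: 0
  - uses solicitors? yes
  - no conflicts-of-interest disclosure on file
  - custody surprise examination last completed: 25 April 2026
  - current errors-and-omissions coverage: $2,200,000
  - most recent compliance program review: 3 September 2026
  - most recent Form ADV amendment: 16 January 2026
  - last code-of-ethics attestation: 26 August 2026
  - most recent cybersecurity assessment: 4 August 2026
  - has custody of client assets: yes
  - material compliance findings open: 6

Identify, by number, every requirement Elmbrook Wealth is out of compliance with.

1, 3, 5, 7, 8, 9

1. compliance program review 42 days ago vs limit 30 → not met
2. custody surprise examination 173 days ago vs limit 180 → met
3. condition 'has custody of client assets' holds; material compliance findings open 6 > 3 → not met
4. condition 'uses solicitors' holds; Form ADV amendment 272 days ago vs limit 365 → met
5. cybersecurity assessment 72 days ago vs limit 60 → not met
6. errors-and-omissions coverage $2,200,000 ≥ $2,125,000 → met
7. designated compliance officers 0 < 2 → not met
8. conflicts-of-interest disclosure absent → not met
9. code-of-ethics attestation 50 days ago vs limit 45 → not met
Not met: 1, 3, 5, 7, 8, 9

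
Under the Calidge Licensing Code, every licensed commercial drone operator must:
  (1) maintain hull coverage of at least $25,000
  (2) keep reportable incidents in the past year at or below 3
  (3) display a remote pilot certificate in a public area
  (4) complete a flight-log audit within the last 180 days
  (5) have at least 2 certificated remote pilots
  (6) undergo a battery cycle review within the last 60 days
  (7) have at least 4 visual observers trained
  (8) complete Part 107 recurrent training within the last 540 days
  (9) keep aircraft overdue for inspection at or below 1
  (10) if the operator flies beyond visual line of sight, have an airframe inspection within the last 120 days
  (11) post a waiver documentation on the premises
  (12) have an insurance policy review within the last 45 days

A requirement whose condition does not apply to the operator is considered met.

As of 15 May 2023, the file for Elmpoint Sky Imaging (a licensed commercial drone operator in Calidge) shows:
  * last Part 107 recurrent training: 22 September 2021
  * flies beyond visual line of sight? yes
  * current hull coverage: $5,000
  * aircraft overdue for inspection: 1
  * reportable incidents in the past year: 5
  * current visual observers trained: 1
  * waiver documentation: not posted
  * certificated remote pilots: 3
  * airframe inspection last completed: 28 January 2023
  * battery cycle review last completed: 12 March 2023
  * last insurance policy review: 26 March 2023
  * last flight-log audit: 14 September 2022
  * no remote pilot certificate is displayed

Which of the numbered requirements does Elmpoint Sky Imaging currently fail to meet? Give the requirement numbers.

1. hull coverage $5,000 < $25,000 → not met
2. reportable incidents in the past year 5 > 3 → not met
3. remote pilot certificate absent → not met
4. flight-log audit 243 days ago vs limit 180 → not met
5. certificated remote pilots 3 ≥ 2 → met
6. battery cycle review 64 days ago vs limit 60 → not met
7. visual observers trained 1 < 4 → not met
8. Part 107 recurrent training 600 days ago vs limit 540 → not met
9. aircraft overdue for inspection 1 ≤ 1 → met
10. condition 'flies beyond visual line of sight' holds; airframe inspection 107 days ago vs limit 120 → met
11. waiver documentation absent → not met
12. insurance policy review 50 days ago vs limit 45 → not met
Not met: 1, 2, 3, 4, 6, 7, 8, 11, 12

1, 2, 3, 4, 6, 7, 8, 11, 12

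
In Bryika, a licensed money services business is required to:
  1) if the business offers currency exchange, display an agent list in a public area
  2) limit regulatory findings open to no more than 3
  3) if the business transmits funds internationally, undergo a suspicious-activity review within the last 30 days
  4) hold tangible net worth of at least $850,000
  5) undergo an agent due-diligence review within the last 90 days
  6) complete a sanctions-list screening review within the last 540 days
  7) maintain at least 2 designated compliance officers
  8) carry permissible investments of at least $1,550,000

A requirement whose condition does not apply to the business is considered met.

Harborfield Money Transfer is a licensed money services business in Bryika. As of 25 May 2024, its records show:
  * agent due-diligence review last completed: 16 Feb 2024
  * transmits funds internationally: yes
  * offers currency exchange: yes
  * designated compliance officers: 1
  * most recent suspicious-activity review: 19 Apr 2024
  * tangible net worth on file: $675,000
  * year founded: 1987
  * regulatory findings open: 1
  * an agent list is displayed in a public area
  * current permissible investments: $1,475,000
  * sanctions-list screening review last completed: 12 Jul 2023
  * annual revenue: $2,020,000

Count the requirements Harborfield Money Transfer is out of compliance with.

5

1. condition 'offers currency exchange' holds; agent list present → met
2. regulatory findings open 1 ≤ 3 → met
3. condition 'transmits funds internationally' holds; suspicious-activity review 36 days ago vs limit 30 → not met
4. tangible net worth $675,000 < $850,000 → not met
5. agent due-diligence review 99 days ago vs limit 90 → not met
6. sanctions-list screening review 318 days ago vs limit 540 → met
7. designated compliance officers 1 < 2 → not met
8. permissible investments $1,475,000 < $1,550,000 → not met
Not met: 5 of 8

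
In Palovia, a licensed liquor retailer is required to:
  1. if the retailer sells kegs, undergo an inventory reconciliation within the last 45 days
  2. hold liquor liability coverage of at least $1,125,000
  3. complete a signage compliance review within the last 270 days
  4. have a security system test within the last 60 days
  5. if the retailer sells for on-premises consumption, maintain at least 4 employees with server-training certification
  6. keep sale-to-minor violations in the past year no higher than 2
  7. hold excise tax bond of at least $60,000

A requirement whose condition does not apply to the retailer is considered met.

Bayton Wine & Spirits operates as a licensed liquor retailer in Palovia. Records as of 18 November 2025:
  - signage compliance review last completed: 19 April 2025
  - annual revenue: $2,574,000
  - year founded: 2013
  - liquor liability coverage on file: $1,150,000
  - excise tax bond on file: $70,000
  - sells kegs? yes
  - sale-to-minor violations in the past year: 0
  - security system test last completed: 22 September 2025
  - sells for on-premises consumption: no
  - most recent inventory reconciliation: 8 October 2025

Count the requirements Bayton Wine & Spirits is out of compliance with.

0

1. condition 'sells kegs' holds; inventory reconciliation 41 days ago vs limit 45 → met
2. liquor liability coverage $1,150,000 ≥ $1,125,000 → met
3. signage compliance review 213 days ago vs limit 270 → met
4. security system test 57 days ago vs limit 60 → met
5. condition 'sells for on-premises consumption' does not hold → requirement n/a → met
6. sale-to-minor violations in the past year 0 ≤ 2 → met
7. excise tax bond $70,000 ≥ $60,000 → met
Not met: 0 of 7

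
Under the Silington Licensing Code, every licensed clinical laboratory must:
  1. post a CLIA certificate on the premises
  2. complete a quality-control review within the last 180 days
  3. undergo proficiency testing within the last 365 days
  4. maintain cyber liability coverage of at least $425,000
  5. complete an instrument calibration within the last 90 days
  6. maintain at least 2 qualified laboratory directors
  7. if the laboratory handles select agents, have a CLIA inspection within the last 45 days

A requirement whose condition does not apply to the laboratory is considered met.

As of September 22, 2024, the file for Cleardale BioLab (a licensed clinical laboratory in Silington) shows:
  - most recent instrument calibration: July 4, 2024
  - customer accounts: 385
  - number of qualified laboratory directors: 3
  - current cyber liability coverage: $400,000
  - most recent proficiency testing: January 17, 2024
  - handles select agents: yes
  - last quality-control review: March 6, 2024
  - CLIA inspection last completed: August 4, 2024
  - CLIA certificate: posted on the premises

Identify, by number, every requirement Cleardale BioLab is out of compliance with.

1. CLIA certificate present → met
2. quality-control review 200 days ago vs limit 180 → not met
3. proficiency testing 249 days ago vs limit 365 → met
4. cyber liability coverage $400,000 < $425,000 → not met
5. instrument calibration 80 days ago vs limit 90 → met
6. qualified laboratory directors 3 ≥ 2 → met
7. condition 'handles select agents' holds; CLIA inspection 49 days ago vs limit 45 → not met
Not met: 2, 4, 7

2, 4, 7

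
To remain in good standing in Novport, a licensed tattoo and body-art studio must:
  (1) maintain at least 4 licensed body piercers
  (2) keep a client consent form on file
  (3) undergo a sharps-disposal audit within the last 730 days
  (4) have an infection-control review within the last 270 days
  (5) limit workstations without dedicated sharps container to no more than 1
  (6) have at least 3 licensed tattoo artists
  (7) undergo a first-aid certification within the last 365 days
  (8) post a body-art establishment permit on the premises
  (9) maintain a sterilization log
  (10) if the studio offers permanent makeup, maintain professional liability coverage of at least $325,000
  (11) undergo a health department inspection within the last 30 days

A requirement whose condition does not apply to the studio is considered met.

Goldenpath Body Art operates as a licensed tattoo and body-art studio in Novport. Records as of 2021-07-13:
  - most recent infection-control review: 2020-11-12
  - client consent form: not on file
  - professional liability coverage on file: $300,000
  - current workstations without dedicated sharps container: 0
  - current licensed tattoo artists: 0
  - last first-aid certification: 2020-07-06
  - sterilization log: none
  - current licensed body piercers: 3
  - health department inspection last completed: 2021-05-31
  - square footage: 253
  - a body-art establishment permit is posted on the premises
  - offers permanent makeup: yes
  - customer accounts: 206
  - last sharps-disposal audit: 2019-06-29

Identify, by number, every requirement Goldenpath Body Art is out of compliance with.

1. licensed body piercers 3 < 4 → not met
2. client consent form absent → not met
3. sharps-disposal audit 745 days ago vs limit 730 → not met
4. infection-control review 243 days ago vs limit 270 → met
5. workstations without dedicated sharps container 0 ≤ 1 → met
6. licensed tattoo artists 0 < 3 → not met
7. first-aid certification 372 days ago vs limit 365 → not met
8. body-art establishment permit present → met
9. sterilization log absent → not met
10. condition 'offers permanent makeup' holds; professional liability coverage $300,000 < $325,000 → not met
11. health department inspection 43 days ago vs limit 30 → not met
Not met: 1, 2, 3, 6, 7, 9, 10, 11

1, 2, 3, 6, 7, 9, 10, 11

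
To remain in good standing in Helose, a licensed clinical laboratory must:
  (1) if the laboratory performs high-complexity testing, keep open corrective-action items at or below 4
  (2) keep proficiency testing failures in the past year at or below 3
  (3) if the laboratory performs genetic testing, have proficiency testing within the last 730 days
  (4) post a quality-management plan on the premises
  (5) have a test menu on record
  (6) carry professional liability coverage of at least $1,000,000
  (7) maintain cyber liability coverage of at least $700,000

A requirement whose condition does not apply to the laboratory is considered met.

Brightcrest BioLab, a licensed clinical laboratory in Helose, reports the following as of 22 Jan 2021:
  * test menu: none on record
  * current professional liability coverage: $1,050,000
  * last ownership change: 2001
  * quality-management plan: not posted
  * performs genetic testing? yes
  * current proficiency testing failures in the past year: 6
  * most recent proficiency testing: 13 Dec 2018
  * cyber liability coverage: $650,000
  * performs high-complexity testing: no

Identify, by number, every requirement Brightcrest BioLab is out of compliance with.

2, 3, 4, 5, 7

1. condition 'performs high-complexity testing' does not hold → requirement n/a → met
2. proficiency testing failures in the past year 6 > 3 → not met
3. condition 'performs genetic testing' holds; proficiency testing 771 days ago vs limit 730 → not met
4. quality-management plan absent → not met
5. test menu absent → not met
6. professional liability coverage $1,050,000 ≥ $1,000,000 → met
7. cyber liability coverage $650,000 < $700,000 → not met
Not met: 2, 3, 4, 5, 7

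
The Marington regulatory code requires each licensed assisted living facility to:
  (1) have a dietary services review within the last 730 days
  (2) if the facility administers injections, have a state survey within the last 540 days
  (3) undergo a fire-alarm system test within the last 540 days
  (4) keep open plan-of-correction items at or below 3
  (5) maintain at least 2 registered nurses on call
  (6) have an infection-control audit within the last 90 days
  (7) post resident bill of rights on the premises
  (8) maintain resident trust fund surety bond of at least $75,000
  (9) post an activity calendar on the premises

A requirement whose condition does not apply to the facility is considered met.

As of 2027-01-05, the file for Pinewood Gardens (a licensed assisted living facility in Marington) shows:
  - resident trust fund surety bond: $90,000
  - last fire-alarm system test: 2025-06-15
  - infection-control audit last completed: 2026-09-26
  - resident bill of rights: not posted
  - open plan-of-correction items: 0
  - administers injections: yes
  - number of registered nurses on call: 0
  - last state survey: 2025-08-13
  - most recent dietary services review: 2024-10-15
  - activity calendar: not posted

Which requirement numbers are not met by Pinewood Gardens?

1. dietary services review 812 days ago vs limit 730 → not met
2. condition 'administers injections' holds; state survey 510 days ago vs limit 540 → met
3. fire-alarm system test 569 days ago vs limit 540 → not met
4. open plan-of-correction items 0 ≤ 3 → met
5. registered nurses on call 0 < 2 → not met
6. infection-control audit 101 days ago vs limit 90 → not met
7. resident bill of rights absent → not met
8. resident trust fund surety bond $90,000 ≥ $75,000 → met
9. activity calendar absent → not met
Not met: 1, 3, 5, 6, 7, 9

1, 3, 5, 6, 7, 9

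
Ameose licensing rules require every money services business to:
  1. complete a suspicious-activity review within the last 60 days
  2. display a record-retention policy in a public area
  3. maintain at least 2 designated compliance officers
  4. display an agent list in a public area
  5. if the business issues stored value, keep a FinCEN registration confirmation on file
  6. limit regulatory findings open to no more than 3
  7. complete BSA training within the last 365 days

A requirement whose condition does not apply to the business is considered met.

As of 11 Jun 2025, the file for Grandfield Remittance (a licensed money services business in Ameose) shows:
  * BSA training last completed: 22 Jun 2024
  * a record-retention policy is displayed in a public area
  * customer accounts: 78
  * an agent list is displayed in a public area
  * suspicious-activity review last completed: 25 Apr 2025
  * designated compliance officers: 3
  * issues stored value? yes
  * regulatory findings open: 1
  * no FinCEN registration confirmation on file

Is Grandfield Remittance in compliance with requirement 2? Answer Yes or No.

Yes

2. record-retention policy present → met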